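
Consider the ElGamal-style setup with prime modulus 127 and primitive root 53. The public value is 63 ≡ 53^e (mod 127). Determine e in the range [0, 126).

Successive powers of 53 modulo 127:
  53^0=1  53^1=53  53^2=15  53^3=33  53^4=98  53^5=114
  53^6=73  53^7=59  53^8=79  53^9=123  53^10=42  53^11=67
  53^12=122  53^13=116  53^14=52  53^15=89  53^16=18  53^17=65
  53^18=16  53^19=86  53^20=113  53^21=20  53^22=44  53^23=46
  53^24=25  53^25=55  53^26=121  53^27=63
So 53^27 ≡ 63 (mod 127), giving e = 27.

27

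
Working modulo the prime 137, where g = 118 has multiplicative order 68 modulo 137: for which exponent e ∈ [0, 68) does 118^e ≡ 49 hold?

58

Baby-step giant-step with m = ceil(sqrt(68)) = 9.
Baby table (118^j mod 137 for j=0..8):
  0:1  1:118  2:87  3:128  4:34  5:39  6:81  7:105
  8:60
Giant step factor: 118^(-9) ≡ 28 (mod 137).
Scan 49·28^i mod 137 for i = 0, 1, …:
  i=0: 49   i=1: 2   i=2: 56   i=3: 61
  i=4: 64   i=5: 11   i=6: 34
Match at i=6, j=4: e = 6·9 + 4 = 58.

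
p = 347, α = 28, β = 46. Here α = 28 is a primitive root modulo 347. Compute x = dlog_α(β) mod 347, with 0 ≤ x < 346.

294

Baby-step giant-step with m = ceil(sqrt(346)) = 19.
Baby table (28^j mod 347 for j=0..18):
  0:1  1:28  2:90  3:91  4:119  5:209  6:300  7:72
  8:281  9:234  10:306  11:240  12:127  13:86  14:326  15:106
  16:192  17:171  18:277
Giant step factor: 28^(-19) ≡ 128 (mod 347).
Scan 46·128^i mod 347 for i = 0, 1, …:
  i=0: 46   i=1: 336   i=2: 327   i=3: 216
  i=4: 235   i=5: 238   i=6: 275   i=7: 153
  i=8: 152   i=9: 24     …   i=14: 94
  i=15: 234
Match at i=15, j=9: x = 15·19 + 9 = 294.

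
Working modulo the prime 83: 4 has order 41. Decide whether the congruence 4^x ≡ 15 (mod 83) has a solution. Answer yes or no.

no

15 ∈ ⟨4⟩ iff 15^41 ≡ 1 (mod 83), since |⟨4⟩| = 41.
15^41 mod 83 = 82.
Since 82 ≠ 1, 15 does not lie in the subgroup.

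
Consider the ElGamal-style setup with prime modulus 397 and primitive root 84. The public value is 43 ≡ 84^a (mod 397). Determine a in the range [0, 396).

294

Baby-step giant-step with m = ceil(sqrt(396)) = 20.
Baby table (84^j mod 397 for j=0..19):
  0:1  1:84  2:307  3:380  4:160  5:339  6:289  7:59
  8:192  9:248  10:188  11:309  12:151  13:377  14:305  15:212
  16:340  17:373  18:366  19:175
Giant step factor: 84^(-20) ≡ 361 (mod 397).
Scan 43·361^i mod 397 for i = 0, 1, …:
  i=0: 43   i=1: 40   i=2: 148   i=3: 230
  i=4: 57   i=5: 330   i=6: 30   i=7: 111
  i=8: 371   i=9: 142     …   i=13: 179
  i=14: 305
Match at i=14, j=14: a = 14·20 + 14 = 294.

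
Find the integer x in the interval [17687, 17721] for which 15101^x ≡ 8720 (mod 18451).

17717

Compute 15101^17687 mod 18451 = 2832, then multiply by 15101 repeatedly:
  15101^17687=2832  15101^17688=15065  15101^17689=14186  15101^17690=6676  15101^17691=16463
  15101^17692=17440  15101^17693=10317  15101^17694=15224  15101^17695=16615  15101^17696=6417
  15101^17697=16916  15101^17698=12872  15101^17699=17238  15101^17700=4330  15101^17701=15437
  15101^17702=4203  15101^17703=16514  15101^17704=12649  15101^17705=7797  15101^17706=6666
  15101^17707=13061  15101^17708=11422  15101^17709=3674  15101^17710=17368  15101^17711=11654
  15101^17712=1416  15101^17713=16758  15101^17714=7093  15101^17715=3338  15101^17716=17457
  15101^17717=8720
Found 8720 at exponent 17717.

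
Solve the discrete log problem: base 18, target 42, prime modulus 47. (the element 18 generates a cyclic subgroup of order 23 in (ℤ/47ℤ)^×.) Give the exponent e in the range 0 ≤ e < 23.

2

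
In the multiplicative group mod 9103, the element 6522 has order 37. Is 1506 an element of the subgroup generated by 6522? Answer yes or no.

1506 ∈ ⟨6522⟩ iff 1506^37 ≡ 1 (mod 9103), since |⟨6522⟩| = 37.
1506^37 mod 9103 = 1.
Since 1 = 1, 1506 lies in the subgroup.

yes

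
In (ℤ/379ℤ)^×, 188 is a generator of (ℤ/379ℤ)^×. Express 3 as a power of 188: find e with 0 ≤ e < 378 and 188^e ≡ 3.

Baby-step giant-step with m = ceil(sqrt(378)) = 20.
Baby table (188^j mod 379 for j=0..19):
  0:1  1:188  2:97  3:44  4:313  5:99  6:41  7:128
  8:187  9:288  10:326  11:269  12:165  13:321  14:87  15:59
  16:101  17:38  18:322  19:275
Giant step factor: 188^(-20) ≡ 362 (mod 379).
Scan 3·362^i mod 379 for i = 0, 1, …:
  i=0: 3   i=1: 328   i=2: 109   i=3: 42
  i=4: 44
Match at i=4, j=3: e = 4·20 + 3 = 83.

83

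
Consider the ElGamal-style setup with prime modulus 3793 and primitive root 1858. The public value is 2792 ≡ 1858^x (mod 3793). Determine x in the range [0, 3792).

3375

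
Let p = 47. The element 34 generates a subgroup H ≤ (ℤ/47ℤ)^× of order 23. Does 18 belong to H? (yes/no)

yes

18 ∈ ⟨34⟩ iff 18^23 ≡ 1 (mod 47), since |⟨34⟩| = 23.
18^23 mod 47 = 1.
Since 1 = 1, 18 lies in the subgroup.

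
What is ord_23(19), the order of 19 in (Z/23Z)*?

The order of 19 must divide p − 1 = 22 = 2 · 11.
Divisors: 1, 2, 11, 22.
Check each in increasing order: 19^1 ≡ 19;  19^2 ≡ 16;  19^11 ≡ 22;  19^22 ≡ 1.
Smallest exponent giving 1 is 22.

22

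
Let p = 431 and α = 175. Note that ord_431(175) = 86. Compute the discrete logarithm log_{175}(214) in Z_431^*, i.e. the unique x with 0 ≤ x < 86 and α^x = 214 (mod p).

Successive powers of 175 modulo 431:
  175^0=1  175^1=175  175^2=24  175^3=321  175^4=145  175^5=377
  175^6=32  175^7=428  175^8=337  175^9=359  175^10=330  175^11=427
  175^12=162  175^13=335  175^14=9  175^15=282  175^16=216  175^17=303
  175^18=12  175^19=376  175^20=288  175^21=404  175^22=16  175^23=214
So 175^23 ≡ 214 (mod 431), giving x = 23.

23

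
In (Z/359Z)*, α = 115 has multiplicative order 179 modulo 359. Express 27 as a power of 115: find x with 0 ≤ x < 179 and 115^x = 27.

175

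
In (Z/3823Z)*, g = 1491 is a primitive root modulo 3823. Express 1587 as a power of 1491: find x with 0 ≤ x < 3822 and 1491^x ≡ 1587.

Baby-step giant-step with m = ceil(sqrt(3822)) = 62.
Baby table (1491^j mod 3823 for j=0..61):
  0:1  1:1491  2:1918  3:134  4:998  5:871  6:2664  7:3750
  8:2024  9:1437  10:1687  11:3606  12:1408  13:501  14:1506  15:1345
  16:2143  17:3008  18:549  19:437  20:1657  21:929  22:1213  23:304
  24:2150  25:1976  26:2506  27:1375  28:997  29:3203  30:746  31:3616
  32:1026  33:566  34:2846  35:3679  36:3207  37:2887  38:3642  39:1562
  40:735  41:2507  42:2866  43:2915  44:3337  45:1744  46:664  47:3690
  48:493  49:1047  50:1293  51:1071  52:2670  53:1227  54:2063  55:2241
  56:29  57:1186  58:2100  59:63  60:2181  61:2321
Giant step factor: 1491^(-62) ≡ 1388 (mod 3823).
Scan 1587·1388^i mod 3823 for i = 0, 1, …:
  i=0: 1587   i=1: 708   i=2: 193   i=3: 274
  i=4: 1835   i=5: 862   i=6: 3680   i=7: 312
  i=8: 1057   i=9: 2907     …   i=25: 3782
  i=26: 437
Match at i=26, j=19: x = 26·62 + 19 = 1631.

1631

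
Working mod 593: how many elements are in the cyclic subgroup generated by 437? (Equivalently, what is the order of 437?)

The order of 437 must divide p − 1 = 592 = 2^4 · 37.
Divisors: 1, 2, 4, 8, 16, 37, 74, 148, 296, 592.
Check each in increasing order: 437^1 ≡ 437;  437^2 ≡ 23;  437^4 ≡ 529;  437^8 ≡ 538;  437^16 ≡ 60;  437^37 ≡ 77;  437^74 ≡ 592;  437^148 ≡ 1.
Smallest exponent giving 1 is 148.

148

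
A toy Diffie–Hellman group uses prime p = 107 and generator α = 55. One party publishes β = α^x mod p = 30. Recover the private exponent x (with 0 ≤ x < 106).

Successive powers of 55 modulo 107:
  55^0=1  55^1=55  55^2=29  55^3=97  55^4=92  55^5=31
  55^6=100  55^7=43  55^8=11  55^9=70  55^10=105  55^11=104
  55^12=49  55^13=20  55^14=30
So 55^14 ≡ 30 (mod 107), giving x = 14.

14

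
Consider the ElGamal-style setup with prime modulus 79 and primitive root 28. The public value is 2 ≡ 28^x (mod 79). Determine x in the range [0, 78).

Baby-step giant-step with m = ceil(sqrt(78)) = 9.
Baby table (28^j mod 79 for j=0..8):
  0:1  1:28  2:73  3:69  4:36  5:60  6:21  7:35
  8:32
Giant step factor: 28^(-9) ≡ 41 (mod 79).
Scan 2·41^i mod 79 for i = 0, 1, …:
  i=0: 2   i=1: 3   i=2: 44   i=3: 66
  i=4: 20   i=5: 30   i=6: 45   i=7: 28
Match at i=7, j=1: x = 7·9 + 1 = 64.

64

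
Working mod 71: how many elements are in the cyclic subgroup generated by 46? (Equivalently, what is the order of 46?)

10

The order of 46 must divide p − 1 = 70 = 2 · 5 · 7.
Divisors: 1, 2, 5, 7, 10, 14, 35, 70.
Check each in increasing order: 46^1 ≡ 46;  46^2 ≡ 57;  46^5 ≡ 70;  46^7 ≡ 14;  46^10 ≡ 1.
Smallest exponent giving 1 is 10.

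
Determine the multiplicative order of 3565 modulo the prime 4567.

4566

The order of 3565 must divide p − 1 = 4566 = 2 · 3 · 761.
Divisors: 1, 2, 3, 6, 761, 1522, 2283, 4566.
Check each in increasing order: 3565^1 ≡ 3565;  3565^2 ≡ 3831;  3565^3 ≡ 2185;  3565^6 ≡ 1710;  3565^761 ≡ 3455;  3565^1522 ≡ 3454;  3565^2283 ≡ 4566;  3565^4566 ≡ 1.
Smallest exponent giving 1 is 4566.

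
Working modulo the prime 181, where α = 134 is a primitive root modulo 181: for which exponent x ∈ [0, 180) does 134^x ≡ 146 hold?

27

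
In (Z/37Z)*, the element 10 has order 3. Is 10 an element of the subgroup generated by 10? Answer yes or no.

yes

10 ∈ ⟨10⟩ iff 10^3 ≡ 1 (mod 37), since |⟨10⟩| = 3.
10^3 mod 37 = 1.
Since 1 = 1, 10 lies in the subgroup.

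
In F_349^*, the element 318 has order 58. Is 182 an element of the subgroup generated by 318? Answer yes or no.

182 ∈ ⟨318⟩ iff 182^58 ≡ 1 (mod 349), since |⟨318⟩| = 58.
182^58 mod 349 = 348.
Since 348 ≠ 1, 182 does not lie in the subgroup.

no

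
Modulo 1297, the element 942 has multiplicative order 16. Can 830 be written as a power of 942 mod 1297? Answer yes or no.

no

830 ∈ ⟨942⟩ iff 830^16 ≡ 1 (mod 1297), since |⟨942⟩| = 16.
830^16 mod 1297 = 597.
Since 597 ≠ 1, 830 does not lie in the subgroup.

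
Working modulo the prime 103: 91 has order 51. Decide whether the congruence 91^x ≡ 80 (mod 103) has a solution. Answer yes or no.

no

80 ∈ ⟨91⟩ iff 80^51 ≡ 1 (mod 103), since |⟨91⟩| = 51.
80^51 mod 103 = 102.
Since 102 ≠ 1, 80 does not lie in the subgroup.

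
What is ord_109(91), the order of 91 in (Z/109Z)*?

108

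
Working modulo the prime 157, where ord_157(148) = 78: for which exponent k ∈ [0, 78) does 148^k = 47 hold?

Baby-step giant-step with m = ceil(sqrt(78)) = 9.
Baby table (148^j mod 157 for j=0..8):
  0:1  1:148  2:81  3:56  4:124  5:140  6:153  7:36
  8:147
Giant step factor: 148^(-9) ≡ 82 (mod 157).
Scan 47·82^i mod 157 for i = 0, 1, …:
  i=0: 47   i=1: 86   i=2: 144   i=3: 33
  i=4: 37   i=5: 51   i=6: 100   i=7: 36
Match at i=7, j=7: k = 7·9 + 7 = 70.

70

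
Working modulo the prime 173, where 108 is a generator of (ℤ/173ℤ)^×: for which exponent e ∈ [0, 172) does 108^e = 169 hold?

28

Baby-step giant-step with m = ceil(sqrt(172)) = 14.
Baby table (108^j mod 173 for j=0..13):
  0:1  1:108  2:73  3:99  4:139  5:134  6:113  7:94
  8:118  9:115  10:137  11:91  12:140  13:69
Giant step factor: 108^(-14) ≡ 40 (mod 173).
Scan 169·40^i mod 173 for i = 0, 1, …:
  i=0: 169   i=1: 13   i=2: 1
Match at i=2, j=0: e = 2·14 + 0 = 28.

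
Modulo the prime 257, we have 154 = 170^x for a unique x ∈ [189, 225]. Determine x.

Compute 170^189 mod 257 = 71, then multiply by 170 repeatedly:
  170^189=71  170^190=248  170^191=12  170^192=241  170^193=107
  170^194=200  170^195=76  170^196=70  170^197=78  170^198=153
  170^199=53  170^200=15  170^201=237  170^202=198  170^203=250
  170^204=95  170^205=216  170^206=226  170^207=127  170^208=2
  170^209=83  170^210=232  170^211=119  170^212=184  170^213=183
  170^214=13  170^215=154
Found 154 at exponent 215.

215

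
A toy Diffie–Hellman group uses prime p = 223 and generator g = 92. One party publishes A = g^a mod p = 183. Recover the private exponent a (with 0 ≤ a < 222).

74

Baby-step giant-step with m = ceil(sqrt(222)) = 15.
Baby table (92^j mod 223 for j=0..14):
  0:1  1:92  2:213  3:195  4:100  5:57  6:115  7:99
  8:188  9:125  10:127  11:88  12:68  13:12  14:212
Giant step factor: 92^(-15) ≡ 13 (mod 223).
Scan 183·13^i mod 223 for i = 0, 1, …:
  i=0: 183   i=1: 149   i=2: 153   i=3: 205
  i=4: 212
Match at i=4, j=14: a = 4·15 + 14 = 74.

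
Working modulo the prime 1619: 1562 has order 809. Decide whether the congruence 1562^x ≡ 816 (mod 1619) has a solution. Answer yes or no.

816 ∈ ⟨1562⟩ iff 816^809 ≡ 1 (mod 1619), since |⟨1562⟩| = 809.
816^809 mod 1619 = 1.
Since 1 = 1, 816 lies in the subgroup.

yes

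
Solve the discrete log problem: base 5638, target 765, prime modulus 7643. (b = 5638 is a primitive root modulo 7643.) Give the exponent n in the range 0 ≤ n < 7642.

Baby-step giant-step with m = ceil(sqrt(7642)) = 88.
Baby table (5638^j mod 7643 for j=0..87):
  0:1  1:5638  2:7450  3:4815  4:6677  5:3151  6:3006  7:3297
  8:710  9:5691  10:544  11:2229  12:2010  13:5454  14:1863  15:2112
  16:7305  17:5106  18:4090  19:489  20:5502  21:4982  22:491  23:1492
  24:4596  25:2478  26:7203  27:3255  28:847  29:6154  30:4675  31:4586
  32:7242  33:1490  34:963  35:2864  36:5216  37:5187  38:2188  39:142
  40:5724  41:3166  42:3503  43:402  44:4148  45:6487  46:1951  47:1461
  48:5607  49:818  50:3155  51:2629  52:2525  53:4684  54:1827  55:5505
  56:6610  57:7555  58:651  59:1698  60:4288  61:935  62:5503  63:2977
  64:298  65:6307  66:3630  67:5629  68:2566  69:6552  70:1557  71:4202
  72:5219  73:6815  74:1609  75:6944  76:2826  77:4976  78:4878  79:2650
  80:6278  81:631  82:3583  83:505  84:3994  85:1894  86:1101  87:1322
Giant step factor: 5638^(-88) ≡ 4082 (mod 7643).
Scan 765·4082^i mod 7643 for i = 0, 1, …:
  i=0: 765   i=1: 4386   i=2: 3746   i=3: 5172
  i=4: 2138   i=5: 6653   i=6: 1967   i=7: 4144
  i=8: 1849   i=9: 3977     …   i=47: 187
  i=48: 6677
Match at i=48, j=4: n = 48·88 + 4 = 4228.

4228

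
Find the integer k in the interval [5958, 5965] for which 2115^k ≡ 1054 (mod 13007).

5961

Compute 2115^5958 mod 13007 = 7094, then multiply by 2115 repeatedly:
  2115^5958=7094  2115^5959=6739  2115^5960=10320  2115^5961=1054
Found 1054 at exponent 5961.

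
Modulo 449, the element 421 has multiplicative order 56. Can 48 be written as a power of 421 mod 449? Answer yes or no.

no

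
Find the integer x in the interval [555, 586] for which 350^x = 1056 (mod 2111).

Compute 350^555 mod 2111 = 195, then multiply by 350 repeatedly:
  350^555=195  350^556=698  350^557=1535  350^558=1056
Found 1056 at exponent 558.

558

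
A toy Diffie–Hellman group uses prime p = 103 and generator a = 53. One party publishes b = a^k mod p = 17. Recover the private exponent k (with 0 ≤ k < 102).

88

Baby-step giant-step with m = ceil(sqrt(102)) = 11.
Baby table (53^j mod 103 for j=0..10):
  0:1  1:53  2:28  3:42  4:63  5:43  6:13  7:71
  8:55  9:31  10:98
Giant step factor: 53^(-11) ≡ 96 (mod 103).
Scan 17·96^i mod 103 for i = 0, 1, …:
  i=0: 17   i=1: 87   i=2: 9   i=3: 40
  i=4: 29   i=5: 3   i=6: 82   i=7: 44
  i=8: 1
Match at i=8, j=0: k = 8·11 + 0 = 88.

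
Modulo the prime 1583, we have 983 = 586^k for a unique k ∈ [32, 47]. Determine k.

37

Compute 586^32 mod 1583 = 1248, then multiply by 586 repeatedly:
  586^32=1248  586^33=1565  586^34=533  586^35=487  586^36=442
  586^37=983
Found 983 at exponent 37.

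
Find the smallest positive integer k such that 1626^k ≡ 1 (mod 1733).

The order of 1626 must divide p − 1 = 1732 = 2^2 · 433.
Divisors: 1, 2, 4, 433, 866, 1732.
Check each in increasing order: 1626^1 ≡ 1626;  1626^2 ≡ 1051;  1626^4 ≡ 680;  1626^433 ≡ 410;  1626^866 ≡ 1732;  1626^1732 ≡ 1.
Smallest exponent giving 1 is 1732.

1732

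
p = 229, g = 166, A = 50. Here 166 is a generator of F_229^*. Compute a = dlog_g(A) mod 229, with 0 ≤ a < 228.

73

Baby-step giant-step with m = ceil(sqrt(228)) = 16.
Baby table (166^j mod 229 for j=0..15):
  0:1  1:166  2:76  3:21  4:51  5:222  6:212  7:155
  8:82  9:101  10:49  11:119  12:60  13:113  14:209  15:115
Giant step factor: 166^(-16) ≡ 149 (mod 229).
Scan 50·149^i mod 229 for i = 0, 1, …:
  i=0: 50   i=1: 122   i=2: 87   i=3: 139
  i=4: 101
Match at i=4, j=9: a = 4·16 + 9 = 73.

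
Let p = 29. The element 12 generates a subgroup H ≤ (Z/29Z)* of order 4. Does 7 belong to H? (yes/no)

7 ∈ ⟨12⟩ iff 7^4 ≡ 1 (mod 29), since |⟨12⟩| = 4.
7^4 mod 29 = 23.
Since 23 ≠ 1, 7 does not lie in the subgroup.

no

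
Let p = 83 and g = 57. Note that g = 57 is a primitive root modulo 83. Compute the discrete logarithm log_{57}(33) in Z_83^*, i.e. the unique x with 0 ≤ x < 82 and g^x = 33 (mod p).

58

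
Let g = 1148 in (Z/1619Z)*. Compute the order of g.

1618

The order of 1148 must divide p − 1 = 1618 = 2 · 809.
Divisors: 1, 2, 809, 1618.
Check each in increasing order: 1148^1 ≡ 1148;  1148^2 ≡ 38;  1148^809 ≡ 1618;  1148^1618 ≡ 1.
Smallest exponent giving 1 is 1618.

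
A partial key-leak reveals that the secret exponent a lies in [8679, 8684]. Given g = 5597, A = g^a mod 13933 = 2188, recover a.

8681

Compute 5597^8679 mod 13933 = 5862, then multiply by 5597 repeatedly:
  5597^8679=5862  5597^8680=11332  5597^8681=2188
Found 2188 at exponent 8681.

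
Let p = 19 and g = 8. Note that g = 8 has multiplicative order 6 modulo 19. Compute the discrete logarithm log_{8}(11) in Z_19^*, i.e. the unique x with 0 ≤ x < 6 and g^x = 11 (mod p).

4

Successive powers of 8 modulo 19:
  8^0=1  8^1=8  8^2=7  8^3=18  8^4=11
So 8^4 ≡ 11 (mod 19), giving x = 4.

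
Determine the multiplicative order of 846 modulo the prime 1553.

The order of 846 must divide p − 1 = 1552 = 2^4 · 97.
Divisors: 1, 2, 4, 8, 16, 97, 194, 388, 776, 1552.
Check each in increasing order: 846^1 ≡ 846;  846^2 ≡ 1336;  846^4 ≡ 499;  846^8 ≡ 521;  846^16 ≡ 1219;  846^97 ≡ 339;  846^194 ≡ 1552;  846^388 ≡ 1.
Smallest exponent giving 1 is 388.

388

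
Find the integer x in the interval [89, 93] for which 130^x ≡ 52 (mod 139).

90

Compute 130^89 mod 139 = 56, then multiply by 130 repeatedly:
  130^89=56  130^90=52
Found 52 at exponent 90.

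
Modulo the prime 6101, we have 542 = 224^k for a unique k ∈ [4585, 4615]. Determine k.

Compute 224^4585 mod 6101 = 2280, then multiply by 224 repeatedly:
  224^4585=2280  224^4586=4337  224^4587=1429  224^4588=2844  224^4589=2552
  224^4590=4255  224^4591=1364  224^4592=486  224^4593=5147  224^4594=5940
  224^4595=542
Found 542 at exponent 4595.

4595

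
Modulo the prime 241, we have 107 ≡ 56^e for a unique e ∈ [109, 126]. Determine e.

116

Compute 56^109 mod 241 = 71, then multiply by 56 repeatedly:
  56^109=71  56^110=120  56^111=213  56^112=119  56^113=157
  56^114=116  56^115=230  56^116=107
Found 107 at exponent 116.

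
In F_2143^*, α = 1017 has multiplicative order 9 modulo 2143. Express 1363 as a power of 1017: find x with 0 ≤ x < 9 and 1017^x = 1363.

2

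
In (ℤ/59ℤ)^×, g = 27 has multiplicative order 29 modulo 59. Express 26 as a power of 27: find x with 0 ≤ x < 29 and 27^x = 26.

Successive powers of 27 modulo 59:
  27^0=1  27^1=27  27^2=21  27^3=36  27^4=28  27^5=48
  27^6=57  27^7=5  27^8=17  27^9=46  27^10=3  27^11=22
  27^12=4  27^13=49  27^14=25  27^15=26
So 27^15 ≡ 26 (mod 59), giving x = 15.

15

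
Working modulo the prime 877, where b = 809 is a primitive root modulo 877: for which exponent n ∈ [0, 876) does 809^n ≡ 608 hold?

452

Baby-step giant-step with m = ceil(sqrt(876)) = 30.
Baby table (809^j mod 877 for j=0..29):
  0:1  1:809  2:239  3:411  4:116  5:5  6:537  7:318
  8:301  9:580  10:25  11:54  12:713  13:628  14:269  15:125
  16:270  17:57  18:509  19:468  20:625  21:473  22:285  23:791
  24:586  25:494  26:611  27:548  28:447  29:299
Giant step factor: 809^(-30) ≡ 670 (mod 877).
Scan 608·670^i mod 877 for i = 0, 1, …:
  i=0: 608   i=1: 432   i=2: 30   i=3: 806
  i=4: 665   i=5: 34   i=6: 855   i=7: 169
  i=8: 97   i=9: 92     …   i=14: 109
  i=15: 239
Match at i=15, j=2: n = 15·30 + 2 = 452.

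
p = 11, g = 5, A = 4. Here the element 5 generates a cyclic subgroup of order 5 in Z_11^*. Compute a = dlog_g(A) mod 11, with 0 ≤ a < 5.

3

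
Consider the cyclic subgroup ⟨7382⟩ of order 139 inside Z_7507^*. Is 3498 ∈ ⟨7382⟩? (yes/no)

3498 ∈ ⟨7382⟩ iff 3498^139 ≡ 1 (mod 7507), since |⟨7382⟩| = 139.
3498^139 mod 7507 = 187.
Since 187 ≠ 1, 3498 does not lie in the subgroup.

no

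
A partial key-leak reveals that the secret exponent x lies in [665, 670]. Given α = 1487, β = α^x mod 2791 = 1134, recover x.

Compute 1487^665 mod 2791 = 1202, then multiply by 1487 repeatedly:
  1487^665=1202  1487^666=1134
Found 1134 at exponent 666.

666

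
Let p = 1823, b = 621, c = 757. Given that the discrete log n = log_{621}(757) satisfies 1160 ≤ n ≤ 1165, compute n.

1164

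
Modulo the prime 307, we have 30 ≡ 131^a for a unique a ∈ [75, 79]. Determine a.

79

Compute 131^75 mod 307 = 231, then multiply by 131 repeatedly:
  131^75=231  131^76=175  131^77=207  131^78=101  131^79=30
Found 30 at exponent 79.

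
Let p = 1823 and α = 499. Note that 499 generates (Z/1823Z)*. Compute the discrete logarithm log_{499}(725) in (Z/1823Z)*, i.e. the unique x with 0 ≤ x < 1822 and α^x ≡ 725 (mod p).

856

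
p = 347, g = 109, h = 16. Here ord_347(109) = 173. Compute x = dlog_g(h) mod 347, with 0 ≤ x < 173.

30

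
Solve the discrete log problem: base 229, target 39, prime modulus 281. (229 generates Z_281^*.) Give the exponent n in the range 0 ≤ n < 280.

Baby-step giant-step with m = ceil(sqrt(280)) = 17.
Baby table (229^j mod 281 for j=0..16):
  0:1  1:229  2:175  3:173  4:277  5:208  6:143  7:151
  8:16  9:11  10:271  11:239  12:217  13:237  14:40  15:168
  16:256
Giant step factor: 229^(-17) ≡ 190 (mod 281).
Scan 39·190^i mod 281 for i = 0, 1, …:
  i=0: 39   i=1: 104   i=2: 90   i=3: 240
  i=4: 78   i=5: 208
Match at i=5, j=5: n = 5·17 + 5 = 90.

90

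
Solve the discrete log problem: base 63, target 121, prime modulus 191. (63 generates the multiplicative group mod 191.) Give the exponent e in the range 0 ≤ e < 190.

Baby-step giant-step with m = ceil(sqrt(190)) = 14.
Baby table (63^j mod 191 for j=0..13):
  0:1  1:63  2:149  3:28  4:45  5:161  6:20  7:114
  8:115  9:178  10:136  11:164  12:18  13:179
Giant step factor: 63^(-14) ≡ 24 (mod 191).
Scan 121·24^i mod 191 for i = 0, 1, …:
  i=0: 121   i=1: 39   i=2: 172   i=3: 117
  i=4: 134   i=5: 160   i=6: 20
Match at i=6, j=6: e = 6·14 + 6 = 90.

90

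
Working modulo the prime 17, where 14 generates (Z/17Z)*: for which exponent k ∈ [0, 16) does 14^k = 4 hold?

12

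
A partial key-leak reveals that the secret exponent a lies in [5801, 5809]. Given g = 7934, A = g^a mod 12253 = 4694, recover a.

Compute 7934^5801 mod 12253 = 9535, then multiply by 7934 repeatedly:
  7934^5801=9535  7934^5802=668  7934^5803=6616  7934^5804=11745  7934^5805=765
  7934^5806=4275  7934^5807=1546  7934^5808=711  7934^5809=4694
Found 4694 at exponent 5809.

5809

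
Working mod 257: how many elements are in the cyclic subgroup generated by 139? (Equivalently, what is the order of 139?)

128

The order of 139 must divide p − 1 = 256 = 2^8.
Divisors: 1, 2, 4, 8, 16, 32, 64, 128, 256.
Check each in increasing order: 139^1 ≡ 139;  139^2 ≡ 46;  139^4 ≡ 60;  139^8 ≡ 2;  139^16 ≡ 4;  139^32 ≡ 16;  139^64 ≡ 256;  139^128 ≡ 1.
Smallest exponent giving 1 is 128.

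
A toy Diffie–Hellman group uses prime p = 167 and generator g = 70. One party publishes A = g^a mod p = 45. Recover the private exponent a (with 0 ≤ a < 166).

139

Baby-step giant-step with m = ceil(sqrt(166)) = 13.
Baby table (70^j mod 167 for j=0..12):
  0:1  1:70  2:57  3:149  4:76  5:143  6:157  7:135
  8:98  9:13  10:75  11:73  12:100
Giant step factor: 70^(-13) ≡ 155 (mod 167).
Scan 45·155^i mod 167 for i = 0, 1, …:
  i=0: 45   i=1: 128   i=2: 134   i=3: 62
  i=4: 91   i=5: 77   i=6: 78   i=7: 66
  i=8: 43   i=9: 152   i=10: 13
Match at i=10, j=9: a = 10·13 + 9 = 139.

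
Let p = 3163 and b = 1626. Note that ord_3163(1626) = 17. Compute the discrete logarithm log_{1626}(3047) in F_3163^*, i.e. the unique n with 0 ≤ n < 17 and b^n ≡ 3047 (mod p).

6

Successive powers of 1626 modulo 3163:
  1626^0=1  1626^1=1626  1626^2=2771  1626^3=1534  1626^4=1840  1626^5=2805
  1626^6=3047
So 1626^6 ≡ 3047 (mod 3163), giving n = 6.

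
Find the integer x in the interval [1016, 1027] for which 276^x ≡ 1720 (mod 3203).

1023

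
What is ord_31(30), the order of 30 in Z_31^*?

2

The order of 30 must divide p − 1 = 30 = 2 · 3 · 5.
Divisors: 1, 2, 3, 5, 6, 10, 15, 30.
Check each in increasing order: 30^1 ≡ 30;  30^2 ≡ 1.
Smallest exponent giving 1 is 2.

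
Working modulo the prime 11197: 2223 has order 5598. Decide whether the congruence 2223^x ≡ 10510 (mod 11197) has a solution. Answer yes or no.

10510 ∈ ⟨2223⟩ iff 10510^5598 ≡ 1 (mod 11197), since |⟨2223⟩| = 5598.
10510^5598 mod 11197 = 11196.
Since 11196 ≠ 1, 10510 does not lie in the subgroup.

no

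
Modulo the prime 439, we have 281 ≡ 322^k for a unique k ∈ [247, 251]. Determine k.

248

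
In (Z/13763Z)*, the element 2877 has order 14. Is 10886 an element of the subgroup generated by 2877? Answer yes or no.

10886 ∈ ⟨2877⟩ iff 10886^14 ≡ 1 (mod 13763), since |⟨2877⟩| = 14.
10886^14 mod 13763 = 1.
Since 1 = 1, 10886 lies in the subgroup.

yes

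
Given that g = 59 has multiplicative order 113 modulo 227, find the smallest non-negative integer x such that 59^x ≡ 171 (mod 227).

Baby-step giant-step with m = ceil(sqrt(113)) = 11.
Baby table (59^j mod 227 for j=0..10):
  0:1  1:59  2:76  3:171  4:101  5:57  6:185  7:19
  8:213  9:82  10:71
Giant step factor: 59^(-11) ≡ 108 (mod 227).
Scan 171·108^i mod 227 for i = 0, 1, …:
  i=0: 171
Match at i=0, j=3: x = 0·11 + 3 = 3.

3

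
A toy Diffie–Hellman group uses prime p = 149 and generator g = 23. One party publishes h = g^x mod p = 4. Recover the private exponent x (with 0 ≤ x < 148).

134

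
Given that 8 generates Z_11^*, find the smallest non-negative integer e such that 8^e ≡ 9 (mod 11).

2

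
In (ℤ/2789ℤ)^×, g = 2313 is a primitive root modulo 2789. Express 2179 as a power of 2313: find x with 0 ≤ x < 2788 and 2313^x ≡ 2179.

Baby-step giant-step with m = ceil(sqrt(2788)) = 53.
Baby table (2313^j mod 2789 for j=0..52):
  0:1  1:2313  2:667  3:454  4:1438  5:1606  6:2519  7:226
  8:1195  9:136  10:2200  11:1464  12:386  13:338  14:874  15:2326
  16:57  17:758  18:1762  19:777  20:1085  21:2294  22:1344  23:1726
  24:1179  25:2174  26:2684  27:2567  28:2479  29:2532  30:2405  31:1499
  32:460  33:1371  34:30  35:2454  36:487  37:2464  38:1305  39:767
  40:267  41:1202  42:2382  43:1291  44:1853  45:2085  46:424  47:1773
  48:1119  49:55  50:1710  51:428  52:2658
Giant step factor: 2313^(-53) ≡ 517 (mod 2789).
Scan 2179·517^i mod 2789 for i = 0, 1, …:
  i=0: 2179   i=1: 2576   i=2: 1439   i=3: 2089
  i=4: 670   i=5: 554   i=6: 1940   i=7: 1729
  i=8: 1413   i=9: 2592   i=10: 1344
Match at i=10, j=22: x = 10·53 + 22 = 552.

552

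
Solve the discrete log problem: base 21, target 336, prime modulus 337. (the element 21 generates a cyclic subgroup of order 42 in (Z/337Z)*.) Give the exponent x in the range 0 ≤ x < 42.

Successive powers of 21 modulo 337:
  21^0=1  21^1=21  21^2=104  21^3=162  21^4=32  21^5=335
  21^6=295  21^7=129  21^8=13  21^9=273  21^10=4  21^11=84
  21^12=79  21^13=311  21^14=128  21^15=329  21^16=169  21^17=179
  21^18=52  21^19=81  21^20=16  21^21=336
So 21^21 ≡ 336 (mod 337), giving x = 21.

21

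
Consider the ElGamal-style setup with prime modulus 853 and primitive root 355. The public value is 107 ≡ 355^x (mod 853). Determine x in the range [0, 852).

Baby-step giant-step with m = ceil(sqrt(852)) = 30.
Baby table (355^j mod 853 for j=0..29):
  0:1  1:355  2:634  3:731  4:193  5:275  6:383  7:338
  8:570  9:189  10:561  11:406  12:826  13:651  14:795  15:735
  16:760  17:252  18:748  19:257  20:817  21:15  22:207  23:127
  24:729  25:336  26:713  27:627  28:805  29:20
Giant step factor: 355^(-30) ≡ 34 (mod 853).
Scan 107·34^i mod 853 for i = 0, 1, …:
  i=0: 107   i=1: 226   i=2: 7   i=3: 238
  i=4: 415   i=5: 462   i=6: 354   i=7: 94
  i=8: 637   i=9: 333     …   i=15: 448
  i=16: 731
Match at i=16, j=3: x = 16·30 + 3 = 483.

483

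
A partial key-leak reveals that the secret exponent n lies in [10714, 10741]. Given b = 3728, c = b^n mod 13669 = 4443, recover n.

Compute 3728^10714 mod 13669 = 10061, then multiply by 3728 repeatedly:
  3728^10714=10061  3728^10715=13341  3728^10716=7426  3728^10717=4403  3728^10718=11584
  3728^10719=4781  3728^10720=12861  3728^10721=8625  3728^10722=4512  3728^10723=7866
  3728^10724=4443
Found 4443 at exponent 10724.

10724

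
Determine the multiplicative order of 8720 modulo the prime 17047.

1894

The order of 8720 must divide p − 1 = 17046 = 2 · 3^2 · 947.
Divisors: 1, 2, 3, 6, 9, 18, 947, 1894, 2841, 5682, 8523, 17046.
Check each in increasing order: 8720^1 ≡ 8720;  8720^2 ≡ 8780;  8720^3 ≡ 3523;  8720^6 ≡ 1313;  8720^9 ≡ 5962;  8720^18 ≡ 2449;  8720^947 ≡ 17046;  8720^1894 ≡ 1.
Smallest exponent giving 1 is 1894.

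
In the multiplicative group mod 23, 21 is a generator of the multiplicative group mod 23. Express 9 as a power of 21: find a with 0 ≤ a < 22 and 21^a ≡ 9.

16

Successive powers of 21 modulo 23:
  21^0=1  21^1=21  21^2=4  21^3=15  21^4=16  21^5=14
  21^6=18  21^7=10  21^8=3  21^9=17  21^10=12  21^11=22
  21^12=2  21^13=19  21^14=8  21^15=7  21^16=9
So 21^16 ≡ 9 (mod 23), giving a = 16.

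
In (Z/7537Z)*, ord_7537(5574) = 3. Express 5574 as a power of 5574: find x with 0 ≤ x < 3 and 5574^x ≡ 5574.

Successive powers of 5574 modulo 7537:
  5574^0=1  5574^1=5574
So 5574^1 ≡ 5574 (mod 7537), giving x = 1.

1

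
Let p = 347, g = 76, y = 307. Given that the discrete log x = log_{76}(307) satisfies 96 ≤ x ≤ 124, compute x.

109

Compute 76^96 mod 347 = 11, then multiply by 76 repeatedly:
  76^96=11  76^97=142  76^98=35  76^99=231  76^100=206
  76^101=41  76^102=340  76^103=162  76^104=167  76^105=200
  76^106=279  76^107=37  76^108=36  76^109=307
Found 307 at exponent 109.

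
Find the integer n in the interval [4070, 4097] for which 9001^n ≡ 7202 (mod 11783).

4096

Compute 9001^4070 mod 11783 = 263, then multiply by 9001 repeatedly:
  9001^4070=263  9001^4071=10663  9001^4072=5128  9001^4073=3117  9001^4074=794
  9001^4075=6296  9001^4076=5849  9001^4077=405  9001^4078=4458  9001^4079=5343
  9001^4080=5920  9001^4081=3194  9001^4082=10457  9001^4083=853  9001^4084=7120
  9001^4085=11166  9001^4086=7959  9001^4087=10102  9001^4088=10474  9001^4089=691
  9001^4090=10050  9001^4091=1959  9001^4092=5591  9001^4093=11181  9001^4094=1578
  9001^4095=5063  9001^4096=7202
Found 7202 at exponent 4096.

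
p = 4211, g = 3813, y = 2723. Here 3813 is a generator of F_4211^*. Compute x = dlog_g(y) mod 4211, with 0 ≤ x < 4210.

751

Baby-step giant-step with m = ceil(sqrt(4210)) = 65.
Baby table (3813^j mod 4211 for j=0..64):
  0:1  1:3813  2:2597  3:2300  4:2598  5:1902  6:984  7:4202
  8:3582  9:1893  10:355  11:1884  12:3937  13:3777  14:81  15:1450
  16:4018  17:1016  18:4099  19:2466  20:3906  21:3482  22:3794  23:1737
  24:3489  25:1008  26:3072  27:2745  28:2350  29:3753  30:1211  31:2287
  32:3561  33:1829  34:561  35:4116  36:4122  37:1734  38:472  39:1639
  40:383  41:3373  42:855  43:801  44:1238  45:4174  46:2093  47:764
  48:3331  49:727  50:1213  51:1491  52:333  53:2218  54:1546  55:3709
  56:1879  57:1716  58:3425  59:1214  60:1093  61:2930  62:307  63:4144
  64:1400
Giant step factor: 3813^(-65) ≡ 3858 (mod 4211).
Scan 2723·3858^i mod 4211 for i = 0, 1, …:
  i=0: 2723   i=1: 3100   i=2: 560   i=3: 237
  i=4: 559   i=5: 590   i=6: 2280   i=7: 3672
  i=8: 772   i=9: 1199   i=10: 2064   i=11: 4122
Match at i=11, j=36: x = 11·65 + 36 = 751.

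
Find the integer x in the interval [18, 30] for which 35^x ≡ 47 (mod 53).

28

Compute 35^18 mod 53 = 11, then multiply by 35 repeatedly:
  35^18=11  35^19=14  35^20=13  35^21=31  35^22=25
  35^23=27  35^24=44  35^25=3  35^26=52  35^27=18
  35^28=47
Found 47 at exponent 28.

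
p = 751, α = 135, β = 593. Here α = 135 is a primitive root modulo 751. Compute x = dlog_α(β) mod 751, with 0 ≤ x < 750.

Baby-step giant-step with m = ceil(sqrt(750)) = 28.
Baby table (135^j mod 751 for j=0..27):
  0:1  1:135  2:201  3:99  4:598  5:373  6:38  7:624
  8:128  9:7  10:194  11:656  12:693  13:431  14:358  15:266
  16:613  17:145  18:49  19:607  20:86  21:345  22:13  23:253
  24:360  25:536  26:264  27:343
Giant step factor: 135^(-28) ≡ 488 (mod 751).
Scan 593·488^i mod 751 for i = 0, 1, …:
  i=0: 593   i=1: 249   i=2: 601   i=3: 398
  i=4: 466   i=5: 606   i=6: 585   i=7: 100
  i=8: 736   i=9: 190     …   i=18: 494
  i=19: 1
Match at i=19, j=0: x = 19·28 + 0 = 532.

532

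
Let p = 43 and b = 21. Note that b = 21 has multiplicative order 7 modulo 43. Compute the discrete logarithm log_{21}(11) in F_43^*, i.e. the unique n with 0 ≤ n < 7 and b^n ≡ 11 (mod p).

Successive powers of 21 modulo 43:
  21^0=1  21^1=21  21^2=11
So 21^2 ≡ 11 (mod 43), giving n = 2.

2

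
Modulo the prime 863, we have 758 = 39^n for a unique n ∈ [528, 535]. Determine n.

Compute 39^528 mod 863 = 462, then multiply by 39 repeatedly:
  39^528=462  39^529=758
Found 758 at exponent 529.

529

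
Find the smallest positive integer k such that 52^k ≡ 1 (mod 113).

The order of 52 must divide p − 1 = 112 = 2^4 · 7.
Divisors: 1, 2, 4, 7, 8, 14, 16, 28, 56, 112.
Check each in increasing order: 52^1 ≡ 52;  52^2 ≡ 105;  52^4 ≡ 64;  52^7 ≡ 44;  52^8 ≡ 28;  52^14 ≡ 15;  52^16 ≡ 106;  52^28 ≡ 112;  52^56 ≡ 1.
Smallest exponent giving 1 is 56.

56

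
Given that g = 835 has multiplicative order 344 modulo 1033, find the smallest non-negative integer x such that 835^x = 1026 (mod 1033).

6

Baby-step giant-step with m = ceil(sqrt(344)) = 19.
Baby table (835^j mod 1033 for j=0..18):
  0:1  1:835  2:983  3:603  4:434  5:840  6:1026  7:353
  8:350  9:944  10:61  11:318  12:49  13:628  14:649  15:623
  16:606  17:873  18:690
Giant step factor: 835^(-19) ≡ 943 (mod 1033).
Scan 1026·943^i mod 1033 for i = 0, 1, …:
  i=0: 1026
Match at i=0, j=6: x = 0·19 + 6 = 6.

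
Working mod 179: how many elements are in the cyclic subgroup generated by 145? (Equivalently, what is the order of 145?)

The order of 145 must divide p − 1 = 178 = 2 · 89.
Divisors: 1, 2, 89, 178.
Check each in increasing order: 145^1 ≡ 145;  145^2 ≡ 82;  145^89 ≡ 1.
Smallest exponent giving 1 is 89.

89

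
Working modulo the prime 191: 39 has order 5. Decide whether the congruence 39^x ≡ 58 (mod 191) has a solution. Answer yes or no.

⟨39⟩ has order 5; its elements mod 191 are {1, 39, 49, 109, 184}.
58 is not in this set.

no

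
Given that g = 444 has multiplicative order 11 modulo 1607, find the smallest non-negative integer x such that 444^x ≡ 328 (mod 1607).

7

Successive powers of 444 modulo 1607:
  444^0=1  444^1=444  444^2=1082  444^3=1522  444^4=828  444^5=1236
  444^6=797  444^7=328
So 444^7 ≡ 328 (mod 1607), giving x = 7.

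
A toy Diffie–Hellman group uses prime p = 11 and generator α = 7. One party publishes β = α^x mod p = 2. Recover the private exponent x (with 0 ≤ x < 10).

3

Successive powers of 7 modulo 11:
  7^0=1  7^1=7  7^2=5  7^3=2
So 7^3 ≡ 2 (mod 11), giving x = 3.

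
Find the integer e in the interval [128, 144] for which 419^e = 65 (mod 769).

Compute 419^128 mod 769 = 409, then multiply by 419 repeatedly:
  419^128=409  419^129=653  419^130=612  419^131=351  419^132=190
  419^133=403  419^134=446  419^135=7  419^136=626  419^137=65
Found 65 at exponent 137.

137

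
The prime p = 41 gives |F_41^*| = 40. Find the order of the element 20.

The order of 20 must divide p − 1 = 40 = 2^3 · 5.
Divisors: 1, 2, 4, 5, 8, 10, 20, 40.
Check each in increasing order: 20^1 ≡ 20;  20^2 ≡ 31;  20^4 ≡ 18;  20^5 ≡ 32;  20^8 ≡ 37;  20^10 ≡ 40;  20^20 ≡ 1.
Smallest exponent giving 1 is 20.

20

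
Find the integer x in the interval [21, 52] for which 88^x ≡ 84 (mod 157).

25

Compute 88^21 mod 157 = 8, then multiply by 88 repeatedly:
  88^21=8  88^22=76  88^23=94  88^24=108  88^25=84
Found 84 at exponent 25.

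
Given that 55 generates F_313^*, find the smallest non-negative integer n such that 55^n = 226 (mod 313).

214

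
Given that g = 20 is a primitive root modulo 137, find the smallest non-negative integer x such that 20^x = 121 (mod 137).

Baby-step giant-step with m = ceil(sqrt(136)) = 12.
Baby table (20^j mod 137 for j=0..11):
  0:1  1:20  2:126  3:54  4:121  5:91  6:39  7:95
  8:119  9:51  10:61  11:124
Giant step factor: 20^(-12) ≡ 49 (mod 137).
Scan 121·49^i mod 137 for i = 0, 1, …:
  i=0: 121
Match at i=0, j=4: x = 0·12 + 4 = 4.

4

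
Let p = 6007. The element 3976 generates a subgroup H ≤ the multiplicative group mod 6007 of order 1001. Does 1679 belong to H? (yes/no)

yes

1679 ∈ ⟨3976⟩ iff 1679^1001 ≡ 1 (mod 6007), since |⟨3976⟩| = 1001.
1679^1001 mod 6007 = 1.
Since 1 = 1, 1679 lies in the subgroup.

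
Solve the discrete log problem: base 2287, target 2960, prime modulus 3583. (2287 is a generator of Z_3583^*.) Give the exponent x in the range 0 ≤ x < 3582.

2270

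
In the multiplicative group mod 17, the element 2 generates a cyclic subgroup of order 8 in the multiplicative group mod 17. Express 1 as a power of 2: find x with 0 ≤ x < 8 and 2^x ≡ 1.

Successive powers of 2 modulo 17:
  2^0=1
So 2^0 ≡ 1 (mod 17), giving x = 0.

0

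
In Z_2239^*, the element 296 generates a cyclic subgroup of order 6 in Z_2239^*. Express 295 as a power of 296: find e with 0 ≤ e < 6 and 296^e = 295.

2

Successive powers of 296 modulo 2239:
  296^0=1  296^1=296  296^2=295
So 296^2 ≡ 295 (mod 2239), giving e = 2.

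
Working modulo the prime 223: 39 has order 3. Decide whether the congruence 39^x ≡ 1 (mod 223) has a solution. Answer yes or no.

yes

1 ∈ ⟨39⟩ iff 1^3 ≡ 1 (mod 223), since |⟨39⟩| = 3.
1^3 mod 223 = 1.
Since 1 = 1, 1 lies in the subgroup.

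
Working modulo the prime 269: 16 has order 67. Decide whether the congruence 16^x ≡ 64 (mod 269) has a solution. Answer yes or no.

no

64 ∈ ⟨16⟩ iff 64^67 ≡ 1 (mod 269), since |⟨16⟩| = 67.
64^67 mod 269 = 268.
Since 268 ≠ 1, 64 does not lie in the subgroup.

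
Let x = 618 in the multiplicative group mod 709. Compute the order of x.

12

The order of 618 must divide p − 1 = 708 = 2^2 · 3 · 59.
Divisors: 1, 2, 3, 4, 6, 12, 59, 118, 177, 236, 354, 708.
Check each in increasing order: 618^1 ≡ 618;  618^2 ≡ 482;  618^3 ≡ 96;  618^4 ≡ 481;  618^6 ≡ 708;  618^12 ≡ 1.
Smallest exponent giving 1 is 12.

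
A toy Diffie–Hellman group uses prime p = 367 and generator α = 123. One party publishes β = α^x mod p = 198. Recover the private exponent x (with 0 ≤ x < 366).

77

Baby-step giant-step with m = ceil(sqrt(366)) = 20.
Baby table (123^j mod 367 for j=0..19):
  0:1  1:123  2:82  3:177  4:118  5:201  6:134  7:334
  8:345  9:230  10:31  11:143  12:340  13:349  14:355  15:359
  16:117  17:78  18:52  19:157
Giant step factor: 123^(-20) ≡ 270 (mod 367).
Scan 198·270^i mod 367 for i = 0, 1, …:
  i=0: 198   i=1: 245   i=2: 90   i=3: 78
Match at i=3, j=17: x = 3·20 + 17 = 77.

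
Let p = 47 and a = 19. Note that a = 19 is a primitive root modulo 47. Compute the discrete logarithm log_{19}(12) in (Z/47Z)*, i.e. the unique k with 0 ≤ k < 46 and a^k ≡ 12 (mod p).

36

Baby-step giant-step with m = ceil(sqrt(46)) = 7.
Baby table (19^j mod 47 for j=0..6):
  0:1  1:19  2:32  3:44  4:37  5:45  6:9
Giant step factor: 19^(-7) ≡ 11 (mod 47).
Scan 12·11^i mod 47 for i = 0, 1, …:
  i=0: 12   i=1: 38   i=2: 42   i=3: 39
  i=4: 6   i=5: 19
Match at i=5, j=1: k = 5·7 + 1 = 36.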